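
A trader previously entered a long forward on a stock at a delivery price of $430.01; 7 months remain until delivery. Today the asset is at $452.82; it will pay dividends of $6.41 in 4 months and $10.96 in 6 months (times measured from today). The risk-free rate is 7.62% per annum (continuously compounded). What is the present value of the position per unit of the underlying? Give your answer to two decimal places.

$24.71

PV(remaining dividends) I = 6.41·e^(−0.0762·4/12) + 10.96·e^(−0.0762·6/12) = 16.7995
Current forward F = (S − I)·e^(rT) = (452.82 − 16.7995)·e^(0.0762·7/12) = 436.0205 × 1.045453 = 455.8389
Value (long) = (F − K)·e^(−rT) = (455.8389 − 430.01) × 0.956523 = 24.7059
Value = $24.71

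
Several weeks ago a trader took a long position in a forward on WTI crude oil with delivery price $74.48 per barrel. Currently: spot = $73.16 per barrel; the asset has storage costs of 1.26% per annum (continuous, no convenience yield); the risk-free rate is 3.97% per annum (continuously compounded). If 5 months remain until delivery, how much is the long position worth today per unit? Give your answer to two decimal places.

Current fair forward for the remaining 5 months: F = S·e^((r + u)·T), (r + u) = 0.0397 + 0.0126 = 0.0523
F = 73.16 · e^(0.0523 × 5/12) = 73.16 × 1.022031 = 74.7718
Value of long forward = (F − K)·e^(−rT) = (74.7718 − 74.48) · e^(−0.0397·5/12)
= 0.2918 × 0.983594 = 0.29

$0.29 per barrel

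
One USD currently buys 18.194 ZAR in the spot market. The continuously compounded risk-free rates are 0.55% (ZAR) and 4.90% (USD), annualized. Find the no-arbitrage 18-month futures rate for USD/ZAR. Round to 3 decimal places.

17.045

F = S·e^((r_ZAR − r_USD)T) = 18.194 · e^((0.0055 − 0.0490) × 18/12)
= 18.194 · e^-0.065250 = 18.194 × 0.936833
F = 17.045 ZAR per USD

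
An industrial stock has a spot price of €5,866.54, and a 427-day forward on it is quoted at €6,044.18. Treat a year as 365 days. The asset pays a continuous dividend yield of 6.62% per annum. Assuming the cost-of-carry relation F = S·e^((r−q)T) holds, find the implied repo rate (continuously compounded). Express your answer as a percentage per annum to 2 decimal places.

From F = S·e^((r−q)T): (r − q) = ln(F/S)/T
ln(6044.18/5866.54) = ln(1.030280) = 0.029831
(r − q) = 0.029831 / (427/365) = 0.025500
r = ln(F/S)/T + q = 0.025500 + 0.0662 = 0.091700
r = 9.17%

9.17%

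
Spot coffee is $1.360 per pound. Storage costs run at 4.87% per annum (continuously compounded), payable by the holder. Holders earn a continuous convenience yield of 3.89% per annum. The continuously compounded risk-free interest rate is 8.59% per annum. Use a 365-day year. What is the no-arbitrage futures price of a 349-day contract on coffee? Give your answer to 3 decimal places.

Net carry = r + u − y = 0.0859 + 0.0487 − 0.0389 = 0.0957
F = S·e^((r+u−y)T) = 1.360 · e^(0.0957 × 349/365) = 1.360 · e^0.091505
= 1.360 × 1.095822 = $1.490 per pound

$1.490 per pound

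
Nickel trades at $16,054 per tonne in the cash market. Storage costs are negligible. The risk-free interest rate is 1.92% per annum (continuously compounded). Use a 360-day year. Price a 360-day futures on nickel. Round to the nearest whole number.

$16,365 per tonne

F = S·e^(rT) = 16054 · e^(0.0192 × 360/360) = 16054 · e^0.019200
= 16054 × 1.019386 = $16,365 per tonne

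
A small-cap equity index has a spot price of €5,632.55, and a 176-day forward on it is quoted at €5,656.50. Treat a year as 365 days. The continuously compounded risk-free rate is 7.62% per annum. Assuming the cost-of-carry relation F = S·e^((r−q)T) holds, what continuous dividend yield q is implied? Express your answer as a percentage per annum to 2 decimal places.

From F = S·e^((r−q)T): (r − q) = ln(F/S)/T
ln(5656.50/5632.55) = ln(1.004252) = 0.004243
(r − q) = 0.004243 / (176/365) = 0.008799
q = r − ln(F/S)/T = 0.0762 − 0.008799 = 0.067401
q = 6.74%

6.74%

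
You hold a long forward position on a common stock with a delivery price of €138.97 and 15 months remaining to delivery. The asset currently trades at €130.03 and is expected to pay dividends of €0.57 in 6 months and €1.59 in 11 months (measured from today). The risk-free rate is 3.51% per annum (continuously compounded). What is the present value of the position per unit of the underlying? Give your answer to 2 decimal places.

-€5.07

PV(remaining dividends) I = 0.57·e^(−0.0351·6/12) + 1.59·e^(−0.0351·11/12) = 2.0997
Current forward F = (S − I)·e^(rT) = (130.03 − 2.0997)·e^(0.0351·15/12) = 127.9303 × 1.044852 = 133.6682
Value (long) = (F − K)·e^(−rT) = (133.6682 − 138.97) × 0.957074 = -5.0742
Value = -€5.07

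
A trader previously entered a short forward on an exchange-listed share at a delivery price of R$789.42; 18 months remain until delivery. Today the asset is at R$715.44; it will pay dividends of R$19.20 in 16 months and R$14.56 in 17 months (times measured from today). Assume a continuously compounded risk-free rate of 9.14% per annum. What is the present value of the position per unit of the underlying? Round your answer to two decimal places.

PV(remaining dividends) I = 19.20·e^(−0.0914·16/12) + 14.56·e^(−0.0914·17/12) = 29.7888
Current forward F = (S − I)·e^(rT) = (715.44 − 29.7888)·e^(0.0914·18/12) = 685.6512 × 1.146943 = 786.4028
Value (long) = (F − K)·e^(−rT) = (786.4028 − 789.42) × 0.871883 = -2.6306
Short position value = −(long value) = R$2.63

R$2.63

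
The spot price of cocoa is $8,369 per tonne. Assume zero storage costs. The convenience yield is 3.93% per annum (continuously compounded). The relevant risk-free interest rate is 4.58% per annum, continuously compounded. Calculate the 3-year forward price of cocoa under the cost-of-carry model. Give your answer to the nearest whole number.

Net carry = r + u − y = 0.0458 + 0.0000 − 0.0393 = 0.0065
F = S·e^((r+u−y)T) = 8369 · e^(0.0065 × 3) = 8369 · e^0.019500
= 8369 × 1.019691 = $8,534 per tonne

$8,534 per tonne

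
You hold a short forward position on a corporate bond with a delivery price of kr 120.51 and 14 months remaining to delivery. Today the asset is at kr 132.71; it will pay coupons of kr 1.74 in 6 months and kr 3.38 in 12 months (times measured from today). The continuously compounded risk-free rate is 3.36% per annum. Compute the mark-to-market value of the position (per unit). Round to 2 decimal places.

-kr 11.85

PV(remaining coupons) I = 1.74·e^(−0.0336·6/12) + 3.38·e^(−0.0336·12/12) = 4.9793
Current forward F = (S − I)·e^(rT) = (132.71 − 4.9793)·e^(0.0336·14/12) = 127.7307 × 1.039978 = 132.8371
Value (long) = (F − K)·e^(−rT) = (132.8371 − 120.51) × 0.961558 = 11.8532
Short position value = −(long value) = -kr 11.85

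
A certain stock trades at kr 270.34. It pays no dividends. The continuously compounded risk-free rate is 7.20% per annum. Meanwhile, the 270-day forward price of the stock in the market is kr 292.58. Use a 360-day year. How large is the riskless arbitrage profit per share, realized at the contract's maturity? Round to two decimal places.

kr 7.24 per share

Fair forward: F* = S·e^(carry·T), with carry = r = 0.0720
F* = 270.34 · e^(0.0720 × 270/360) = 270.34 · e^0.054000 = 270.34 × 1.055485 = kr 285.3398
Market kr 292.58 > fair kr 285.3398: forward overpriced → cash-and-carry (buy spot, short the forward).
At maturity, profit = |F_mkt − F*| = |292.58 − 285.3398| = kr 7.24 per share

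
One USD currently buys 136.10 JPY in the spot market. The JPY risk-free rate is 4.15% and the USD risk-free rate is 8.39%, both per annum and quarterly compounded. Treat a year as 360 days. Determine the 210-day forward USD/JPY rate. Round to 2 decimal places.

132.83

By covered interest parity, F = S · (1+r_JPY/4)^(4T) / (1+r_USD/4)^(4T)
= 136.10 × 1.024376 / 1.049628 = 136.10 × 0.975942
F = 132.83 JPY per USD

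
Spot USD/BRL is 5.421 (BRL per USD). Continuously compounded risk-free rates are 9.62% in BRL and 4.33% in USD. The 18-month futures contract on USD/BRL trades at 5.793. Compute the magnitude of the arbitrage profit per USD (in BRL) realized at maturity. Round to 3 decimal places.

0.076 per USD (in BRL)

Fair futures: F* = S·e^(carry·T), with carry = (r_BRL − r_USD) = 0.0962 − 0.0433 = 0.0529
F* = 5.421 · e^(0.0529 × 18/12) = 5.421 · e^0.079350 = 5.421 × 1.082583 = 5.8687
Market 5.793 < fair 5.8687: forward underpriced → reverse cash-and-carry (short spot, go long the forward).
At maturity, profit = |F_mkt − F*| = |5.793 − 5.8687| = 0.076 per USD (in BRL)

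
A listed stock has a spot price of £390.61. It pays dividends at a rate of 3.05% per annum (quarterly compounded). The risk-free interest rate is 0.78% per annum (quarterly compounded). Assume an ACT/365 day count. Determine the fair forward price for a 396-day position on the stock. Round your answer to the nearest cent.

F = S · (1+r/4)^(4T) / (1+q/4)^(4T)
= 390.61 × 1.008490 / 1.033514 = 390.61 × 0.975787
F = £381.15

£381.15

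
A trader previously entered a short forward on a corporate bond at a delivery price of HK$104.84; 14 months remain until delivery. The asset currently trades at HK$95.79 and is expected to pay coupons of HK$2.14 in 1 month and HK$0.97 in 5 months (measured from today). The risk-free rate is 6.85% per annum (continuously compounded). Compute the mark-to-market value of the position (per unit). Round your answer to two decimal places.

PV(remaining coupons) I = 2.14·e^(−0.0685·1/12) + 0.97·e^(−0.0685·5/12) = 3.0705
Current forward F = (S − I)·e^(rT) = (95.79 − 3.0705)·e^(0.0685·14/12) = 92.7195 × 1.083197 = 100.4335
Value (long) = (F − K)·e^(−rT) = (100.4335 − 104.84) × 0.923193 = -4.0680
Short position value = −(long value) = HK$4.07

HK$4.07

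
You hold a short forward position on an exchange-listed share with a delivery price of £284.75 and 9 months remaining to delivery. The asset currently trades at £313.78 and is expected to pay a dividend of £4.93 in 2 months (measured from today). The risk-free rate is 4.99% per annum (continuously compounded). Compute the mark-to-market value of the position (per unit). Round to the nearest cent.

-£34.60

PV(remaining dividends) I = 4.93·e^(−0.0499·2/12) = 4.8892
Current forward F = (S − I)·e^(rT) = (313.78 − 4.8892)·e^(0.0499·9/12) = 308.8908 × 1.038134 = 320.6700
Value (long) = (F − K)·e^(−rT) = (320.6700 − 284.75) × 0.963267 = 34.6006
Short position value = −(long value) = -£34.60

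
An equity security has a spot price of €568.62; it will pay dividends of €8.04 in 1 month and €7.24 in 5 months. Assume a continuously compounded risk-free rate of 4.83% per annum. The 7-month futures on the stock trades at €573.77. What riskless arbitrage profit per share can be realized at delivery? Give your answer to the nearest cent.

PV(dividends) I = 8.04·e^(−0.0483·1/12) + 7.24·e^(−0.0483·5/12) = 15.1035
Fair futures F* = (S − I)·e^(rT) = (568.62 − 15.1035)·e^0.028175 = 553.5165 × 1.028576 = 569.3338
Market €573.77 > fair 569.3338: forward overpriced → cash-and-carry (borrow at r, buy the stock and collect the dividends, short the forward).
Profit at T = |F_mkt − F*| = |573.77 − 569.3338| = €4.44 per share

€4.44 per share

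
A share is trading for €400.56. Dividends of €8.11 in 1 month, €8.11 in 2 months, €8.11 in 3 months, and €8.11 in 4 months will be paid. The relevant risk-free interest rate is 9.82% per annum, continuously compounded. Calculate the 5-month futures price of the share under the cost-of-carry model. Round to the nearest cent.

€384.18

PV(dividends) I = 8.11·e^(−0.0982·1/12) + 8.11·e^(−0.0982·2/12) + 8.11·e^(−0.0982·3/12) + 8.11·e^(−0.0982·4/12)
I = 8.0439 + 7.9783 + 7.9133 + 7.8488 = 31.7843
F = (S − I)·e^(rT) = (400.56 − 31.7843) · e^(0.0982·5/12)
= 368.7757 · e^0.040917 = 368.7757 × 1.041766 = €384.18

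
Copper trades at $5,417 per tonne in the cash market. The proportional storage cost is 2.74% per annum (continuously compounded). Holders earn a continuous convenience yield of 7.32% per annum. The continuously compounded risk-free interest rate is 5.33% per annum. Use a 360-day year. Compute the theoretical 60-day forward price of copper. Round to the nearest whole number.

$5,424 per tonne

Net carry = r + u − y = 0.0533 + 0.0274 − 0.0732 = 0.0075
F = S·e^((r+u−y)T) = 5417 · e^(0.0075 × 60/360) = 5417 · e^0.001250
= 5417 × 1.001251 = $5,424 per tonne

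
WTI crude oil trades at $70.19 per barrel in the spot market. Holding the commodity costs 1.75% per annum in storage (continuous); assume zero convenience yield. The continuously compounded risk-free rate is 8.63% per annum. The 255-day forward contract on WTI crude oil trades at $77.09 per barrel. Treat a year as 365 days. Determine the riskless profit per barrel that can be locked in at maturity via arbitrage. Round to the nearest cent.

Fair forward: F* = S·e^(carry·T), with carry = (r + u) = 0.0863 + 0.0175 = 0.1038
F* = 70.19 · e^(0.1038 × 255/365) = 70.19 · e^0.072518 = 70.19 × 1.075212 = $75.4691
Market $77.09 > fair $75.4691: forward overpriced → cash-and-carry (buy spot, short the forward).
At maturity, profit = |F_mkt − F*| = |77.09 − 75.4691| = $1.62 per barrel

$1.62 per barrel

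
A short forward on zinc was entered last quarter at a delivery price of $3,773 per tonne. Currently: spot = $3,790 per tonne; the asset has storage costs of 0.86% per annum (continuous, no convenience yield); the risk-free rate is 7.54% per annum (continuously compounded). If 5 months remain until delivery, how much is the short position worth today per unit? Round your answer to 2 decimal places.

Current fair forward for the remaining 5 months: F = S·e^((r + u)·T), (r + u) = 0.0754 + 0.0086 = 0.0840
F = 3790 · e^(0.0840 × 5/12) = 3790 × 1.03561971 = 3924.9987
Value of long forward = (F − K)·e^(−rT) = (3924.9987 − 3773) · e^(−0.0754·5/12)
= 151.9987 × 0.96907171 = 147.30
Short position value = −(long value) = -$147.30

-$147.30 per tonne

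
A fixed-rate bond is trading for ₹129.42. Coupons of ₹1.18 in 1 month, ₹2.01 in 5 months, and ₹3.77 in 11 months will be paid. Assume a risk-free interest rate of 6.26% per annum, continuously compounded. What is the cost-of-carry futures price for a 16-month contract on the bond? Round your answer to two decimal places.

PV(coupons) I = 1.18·e^(−0.0626·1/12) + 2.01·e^(−0.0626·5/12) + 3.77·e^(−0.0626·11/12)
I = 1.1739 + 1.9583 + 3.5598 = 6.6920
F = (S − I)·e^(rT) = (129.42 − 6.6920) · e^(0.0626·16/12)
= 122.7280 · e^0.083467 = 122.7280 × 1.087049 = ₹133.41

₹133.41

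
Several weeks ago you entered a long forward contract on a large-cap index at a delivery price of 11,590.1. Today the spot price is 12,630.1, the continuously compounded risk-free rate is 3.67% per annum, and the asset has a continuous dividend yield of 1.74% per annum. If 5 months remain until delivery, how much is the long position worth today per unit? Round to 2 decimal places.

1124.65

Current fair forward for the remaining 5 months: F = S·e^((r − q)·T), (r − q) = 0.0367 − 0.0174 = 0.0193
F = 12630.1 · e^(0.0193 × 5/12) = 12630.1 × 1.00807409 = 12732.0766
Value of long forward = (F − K)·e^(−rT) = (12732.0766 − 11590.1) · e^(−0.0367·5/12)
= 1141.9766 × 0.98482466 = 1124.65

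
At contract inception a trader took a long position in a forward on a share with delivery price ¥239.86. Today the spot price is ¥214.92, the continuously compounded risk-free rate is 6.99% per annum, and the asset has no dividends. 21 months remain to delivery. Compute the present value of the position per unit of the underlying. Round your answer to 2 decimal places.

¥2.68

Current fair forward for the remaining 21 months: F = S·e^(r·T), r = 0.0699
F = 214.92 · e^(0.0699 × 21/12) = 214.92 × 1.130121 = 242.8856
Value of long forward = (F − K)·e^(−rT) = (242.8856 − 239.86) · e^(−0.0699·21/12)
= 3.0256 × 0.884861 = 2.68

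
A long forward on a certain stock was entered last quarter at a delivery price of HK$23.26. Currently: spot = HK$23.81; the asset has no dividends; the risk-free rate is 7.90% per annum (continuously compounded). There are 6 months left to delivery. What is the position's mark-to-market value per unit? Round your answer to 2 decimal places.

Current fair forward for the remaining 6 months: F = S·e^(r·T), r = 0.0790
F = 23.81 · e^(0.0790 × 6/12) = 23.81 × 1.040290 = 24.7693
Value of long forward = (F − K)·e^(−rT) = (24.7693 − 23.26) · e^(−0.0790·6/12)
= 1.5093 × 0.961270 = 1.45

HK$1.45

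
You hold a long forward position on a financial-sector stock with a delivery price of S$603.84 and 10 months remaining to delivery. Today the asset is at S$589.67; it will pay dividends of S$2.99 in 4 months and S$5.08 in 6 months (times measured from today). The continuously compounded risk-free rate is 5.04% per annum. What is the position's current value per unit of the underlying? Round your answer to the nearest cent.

S$2.77

PV(remaining dividends) I = 2.99·e^(−0.0504·4/12) + 5.08·e^(−0.0504·6/12) = 7.8938
Current forward F = (S − I)·e^(rT) = (589.67 − 7.8938)·e^(0.0504·10/12) = 581.7762 × 1.042894 = 606.7309
Value (long) = (F − K)·e^(−rT) = (606.7309 − 603.84) × 0.958870 = 2.7720
Value = S$2.77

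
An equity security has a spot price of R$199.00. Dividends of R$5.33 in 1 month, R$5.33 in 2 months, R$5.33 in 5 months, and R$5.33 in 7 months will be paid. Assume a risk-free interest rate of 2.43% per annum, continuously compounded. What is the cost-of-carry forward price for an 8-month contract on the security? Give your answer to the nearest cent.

PV(dividends) I = 5.33·e^(−0.0243·1/12) + 5.33·e^(−0.0243·2/12) + 5.33·e^(−0.0243·5/12) + 5.33·e^(−0.0243·7/12)
I = 5.3192 + 5.3085 + 5.2763 + 5.2550 = 21.1590
F = (S − I)·e^(rT) = (199.00 − 21.1590) · e^(0.0243·8/12)
= 177.8410 · e^0.016200 = 177.8410 × 1.016332 = R$180.75

R$180.75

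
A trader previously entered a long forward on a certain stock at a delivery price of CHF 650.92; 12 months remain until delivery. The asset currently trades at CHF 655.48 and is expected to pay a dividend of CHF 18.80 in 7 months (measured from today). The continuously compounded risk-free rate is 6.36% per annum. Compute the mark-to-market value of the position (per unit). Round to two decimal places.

PV(remaining dividends) I = 18.80·e^(−0.0636·7/12) = 18.1153
Current forward F = (S − I)·e^(rT) = (655.48 − 18.1153)·e^(0.0636·12/12) = 637.3647 × 1.065666 = 679.2179
Value (long) = (F − K)·e^(−rT) = (679.2179 − 650.92) × 0.938380 = 26.5542
Value = CHF 26.55

CHF 26.55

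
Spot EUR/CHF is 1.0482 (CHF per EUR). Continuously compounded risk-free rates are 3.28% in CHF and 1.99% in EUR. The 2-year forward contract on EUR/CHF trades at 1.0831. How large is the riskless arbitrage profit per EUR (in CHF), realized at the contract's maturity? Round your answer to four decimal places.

Fair forward: F* = S·e^(carry·T), with carry = (r_CHF − r_EUR) = 0.0328 − 0.0199 = 0.0129
F* = 1.0482 · e^(0.0129 × 2) = 1.0482 · e^0.025800 = 1.0482 × 1.026136 = 1.0756
Market 1.0831 > fair 1.0756: forward overpriced → cash-and-carry (buy spot, short the forward).
At maturity, profit = |F_mkt − F*| = |1.0831 − 1.0756| = 0.0075 per EUR (in CHF)

0.0075 per EUR (in CHF)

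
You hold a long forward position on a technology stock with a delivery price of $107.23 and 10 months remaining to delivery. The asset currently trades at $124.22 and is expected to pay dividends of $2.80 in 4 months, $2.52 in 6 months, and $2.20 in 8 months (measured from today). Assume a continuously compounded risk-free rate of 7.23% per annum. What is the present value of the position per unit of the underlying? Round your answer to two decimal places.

PV(remaining dividends) I = 2.80·e^(−0.0723·4/12) + 2.52·e^(−0.0723·6/12) + 2.20·e^(−0.0723·8/12) = 7.2603
Current forward F = (S − I)·e^(rT) = (124.22 − 7.2603)·e^(0.0723·10/12) = 116.9597 × 1.062102 = 124.2231
Value (long) = (F − K)·e^(−rT) = (124.2231 − 107.23) × 0.941529 = 15.9995
Value = $16.00

$16.00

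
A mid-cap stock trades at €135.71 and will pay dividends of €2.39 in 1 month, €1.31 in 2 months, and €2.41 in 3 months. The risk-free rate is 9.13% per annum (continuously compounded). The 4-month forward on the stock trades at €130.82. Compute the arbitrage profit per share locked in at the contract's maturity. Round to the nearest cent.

PV(dividends) I = 2.39·e^(−0.0913·1/12) + 1.31·e^(−0.0913·2/12) + 2.41·e^(−0.0913·3/12) = 6.0177
Fair forward F* = (S − I)·e^(rT) = (135.71 − 6.0177)·e^0.030433 = 129.6923 × 1.030901 = 133.6999
Market €130.82 < fair 133.6999: forward underpriced → reverse cash-and-carry (short the stock, invest proceeds at r, pay the dividends, go long the forward).
Profit at T = |F_mkt − F*| = |130.82 − 133.6999| = €2.88 per share

€2.88 per share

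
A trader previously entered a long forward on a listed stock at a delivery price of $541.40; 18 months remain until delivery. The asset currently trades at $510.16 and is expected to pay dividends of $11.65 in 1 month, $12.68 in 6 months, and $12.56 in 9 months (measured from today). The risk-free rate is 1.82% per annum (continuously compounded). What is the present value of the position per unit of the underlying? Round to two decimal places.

PV(remaining dividends) I = 11.65·e^(−0.0182·1/12) + 12.68·e^(−0.0182·6/12) + 12.56·e^(−0.0182·9/12) = 36.5872
Current forward F = (S − I)·e^(rT) = (510.16 − 36.5872)·e^(0.0182·18/12) = 473.5728 × 1.027676 = 486.6794
Value (long) = (F − K)·e^(−rT) = (486.6794 − 541.40) × 0.973069 = -53.2469
Value = -$53.25

-$53.25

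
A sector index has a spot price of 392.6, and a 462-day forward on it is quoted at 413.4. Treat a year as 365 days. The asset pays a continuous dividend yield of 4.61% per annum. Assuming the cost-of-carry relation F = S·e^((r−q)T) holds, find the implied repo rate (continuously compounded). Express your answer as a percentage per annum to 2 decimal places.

From F = S·e^((r−q)T): (r − q) = ln(F/S)/T
ln(413.4/392.6) = ln(1.052980) = 0.051624
(r − q) = 0.051624 / (462/365) = 0.040785
r = ln(F/S)/T + q = 0.040785 + 0.0461 = 0.086885
r = 8.69%

8.69%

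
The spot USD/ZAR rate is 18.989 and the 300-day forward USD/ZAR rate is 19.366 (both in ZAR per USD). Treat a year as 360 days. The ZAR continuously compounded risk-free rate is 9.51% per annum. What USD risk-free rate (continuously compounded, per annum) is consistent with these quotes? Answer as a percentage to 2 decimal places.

F = S·e^((r_ZAR − r_USD)T) ⇒ r_USD = r_ZAR − ln(F/S)/T
ln(19.366/18.989) = 0.019659; /(300/360) = 0.023591
r_USD = 0.0951 − 0.023591 = 0.071509
r_USD = 7.15%

7.15%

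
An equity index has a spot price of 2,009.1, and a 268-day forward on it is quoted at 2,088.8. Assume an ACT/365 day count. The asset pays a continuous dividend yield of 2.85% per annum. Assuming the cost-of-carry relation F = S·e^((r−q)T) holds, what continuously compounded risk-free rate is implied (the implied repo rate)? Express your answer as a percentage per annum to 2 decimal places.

From F = S·e^((r−q)T): (r − q) = ln(F/S)/T
ln(2088.8/2009.1) = ln(1.039670) = 0.038903
(r − q) = 0.038903 / (268/365) = 0.052984
r = ln(F/S)/T + q = 0.052984 + 0.0285 = 0.081484
r = 8.15%

8.15%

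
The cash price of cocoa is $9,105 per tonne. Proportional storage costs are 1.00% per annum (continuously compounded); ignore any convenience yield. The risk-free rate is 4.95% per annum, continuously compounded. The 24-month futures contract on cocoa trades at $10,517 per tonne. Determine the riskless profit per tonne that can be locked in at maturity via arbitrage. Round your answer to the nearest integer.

$261 per tonne

Fair futures: F* = S·e^(carry·T), with carry = (r + u) = 0.0495 + 0.0100 = 0.0595
F* = 9105 · e^(0.0595 × 24/12) = 9105 · e^0.119000 = 9105 × 1.126370 = $10255.5989
Market $10517 > fair $10255.5989: forward overpriced → cash-and-carry (buy spot, short the forward).
At maturity, profit = |F_mkt − F*| = |10517 − 10255.5989| = $261 per tonne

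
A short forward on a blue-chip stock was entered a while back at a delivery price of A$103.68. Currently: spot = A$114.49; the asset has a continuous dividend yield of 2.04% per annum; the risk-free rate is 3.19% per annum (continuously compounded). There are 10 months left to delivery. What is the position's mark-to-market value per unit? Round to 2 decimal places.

-A$11.60

Current fair forward for the remaining 10 months: F = S·e^((r − q)·T), (r − q) = 0.0319 − 0.0204 = 0.0115
F = 114.49 · e^(0.0115 × 10/12) = 114.49 × 1.009629 = 115.5924
Value of long forward = (F − K)·e^(−rT) = (115.5924 − 103.68) · e^(−0.0319·10/12)
= 11.9124 × 0.973767 = 11.60
Short position value = −(long value) = -A$11.60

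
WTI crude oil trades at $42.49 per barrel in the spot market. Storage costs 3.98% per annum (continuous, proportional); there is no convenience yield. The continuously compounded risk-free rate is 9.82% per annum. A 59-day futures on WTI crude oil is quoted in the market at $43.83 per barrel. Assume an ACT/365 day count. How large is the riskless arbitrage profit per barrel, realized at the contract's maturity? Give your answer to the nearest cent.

Fair futures: F* = S·e^(carry·T), with carry = (r + u) = 0.0982 + 0.0398 = 0.1380
F* = 42.49 · e^(0.1380 × 59/365) = 42.49 · e^0.022307 = 42.49 × 1.022558 = $43.4485
Market $43.83 > fair $43.4485: forward overpriced → cash-and-carry (buy spot, short the forward).
At maturity, profit = |F_mkt − F*| = |43.83 − 43.4485| = $0.38 per barrel

$0.38 per barrel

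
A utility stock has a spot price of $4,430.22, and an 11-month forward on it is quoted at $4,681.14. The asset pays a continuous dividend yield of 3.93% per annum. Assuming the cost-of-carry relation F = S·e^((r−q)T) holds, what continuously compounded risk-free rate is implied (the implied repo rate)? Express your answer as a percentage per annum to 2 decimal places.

From F = S·e^((r−q)T): (r − q) = ln(F/S)/T
ln(4681.14/4430.22) = ln(1.056638) = 0.055092
(r − q) = 0.055092 / (11/12) = 0.060100
r = ln(F/S)/T + q = 0.060100 + 0.0393 = 0.099400
r = 9.94%

9.94%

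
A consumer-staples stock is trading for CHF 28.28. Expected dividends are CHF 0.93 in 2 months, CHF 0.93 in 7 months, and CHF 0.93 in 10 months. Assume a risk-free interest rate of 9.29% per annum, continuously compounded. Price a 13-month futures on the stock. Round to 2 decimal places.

CHF 28.34

PV(dividends) I = 0.93·e^(−0.0929·2/12) + 0.93·e^(−0.0929·7/12) + 0.93·e^(−0.0929·10/12)
I = 0.9157 + 0.8809 + 0.8607 = 2.6573
F = (S − I)·e^(rT) = (28.28 − 2.6573) · e^(0.0929·13/12)
= 25.6227 · e^0.100642 = 25.6227 × 1.105881 = CHF 28.34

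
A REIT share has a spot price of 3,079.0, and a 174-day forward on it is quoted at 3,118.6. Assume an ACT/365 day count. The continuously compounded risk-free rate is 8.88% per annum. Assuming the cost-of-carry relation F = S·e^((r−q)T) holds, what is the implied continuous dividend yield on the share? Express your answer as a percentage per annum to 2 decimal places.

From F = S·e^((r−q)T): (r − q) = ln(F/S)/T
ln(3118.6/3079.0) = ln(1.012861) = 0.012779
(r − q) = 0.012779 / (174/365) = 0.026807
q = r − ln(F/S)/T = 0.0888 − 0.026807 = 0.061993
q = 6.20%

6.20%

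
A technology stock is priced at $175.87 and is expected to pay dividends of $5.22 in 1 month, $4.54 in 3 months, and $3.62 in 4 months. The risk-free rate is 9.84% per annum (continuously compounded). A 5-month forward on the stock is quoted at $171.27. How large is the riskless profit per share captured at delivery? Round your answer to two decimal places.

PV(dividends) I = 5.22·e^(−0.0984·1/12) + 4.54·e^(−0.0984·3/12) + 3.62·e^(−0.0984·4/12) = 13.1102
Fair forward F* = (S − I)·e^(rT) = (175.87 − 13.1102)·e^0.041000 = 162.7598 × 1.041852 = 169.5716
Market $171.27 > fair 169.5716: forward overpriced → cash-and-carry (borrow at r, buy the stock and collect the dividends, short the forward).
Profit at T = |F_mkt − F*| = |171.27 − 169.5716| = $1.70 per share

$1.70 per share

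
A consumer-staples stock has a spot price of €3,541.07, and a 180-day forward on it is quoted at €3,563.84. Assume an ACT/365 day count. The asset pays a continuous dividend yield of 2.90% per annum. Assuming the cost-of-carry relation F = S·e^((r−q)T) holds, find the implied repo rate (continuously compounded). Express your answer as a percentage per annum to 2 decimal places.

From F = S·e^((r−q)T): (r − q) = ln(F/S)/T
ln(3563.84/3541.07) = ln(1.006430) = 0.006409
(r − q) = 0.006409 / (180/365) = 0.012996
r = ln(F/S)/T + q = 0.012996 + 0.0290 = 0.041996
r = 4.20%

4.20%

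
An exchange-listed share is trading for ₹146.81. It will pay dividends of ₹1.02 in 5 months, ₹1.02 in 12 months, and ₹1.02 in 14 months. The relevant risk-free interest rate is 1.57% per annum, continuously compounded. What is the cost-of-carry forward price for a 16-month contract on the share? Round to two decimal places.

₹146.83

PV(dividends) I = 1.02·e^(−0.0157·5/12) + 1.02·e^(−0.0157·12/12) + 1.02·e^(−0.0157·14/12)
I = 1.0133 + 1.0041 + 1.0015 = 3.0189
F = (S − I)·e^(rT) = (146.81 − 3.0189) · e^(0.0157·16/12)
= 143.7911 · e^0.020933 = 143.7911 × 1.021154 = ₹146.83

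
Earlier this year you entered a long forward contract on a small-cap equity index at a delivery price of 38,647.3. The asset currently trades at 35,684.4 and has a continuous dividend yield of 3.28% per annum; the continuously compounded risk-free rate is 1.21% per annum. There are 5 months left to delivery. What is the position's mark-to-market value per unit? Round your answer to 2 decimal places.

-3252.91

Current fair forward for the remaining 5 months: F = S·e^((r − q)·T), (r − q) = 0.0121 − 0.0328 = -0.0207
F = 35684.4 · e^(-0.0207 × 5/12) = 35684.4 × 0.99141209 = 35377.9456
Value of long forward = (F − K)·e^(−rT) = (35377.9456 − 38647.3) · e^(−0.0121·5/12)
= -3269.3544 × 0.99497102 = -3252.91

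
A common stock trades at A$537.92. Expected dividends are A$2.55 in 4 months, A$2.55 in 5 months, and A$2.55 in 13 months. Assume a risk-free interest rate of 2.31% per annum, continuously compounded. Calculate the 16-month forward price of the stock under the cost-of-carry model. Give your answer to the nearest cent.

PV(dividends) I = 2.55·e^(−0.0231·4/12) + 2.55·e^(−0.0231·5/12) + 2.55·e^(−0.0231·13/12)
I = 2.5304 + 2.5256 + 2.4870 = 7.5430
F = (S − I)·e^(rT) = (537.92 − 7.5430) · e^(0.0231·16/12)
= 530.3770 · e^0.030800 = 530.3770 × 1.031279 = A$546.97

A$546.97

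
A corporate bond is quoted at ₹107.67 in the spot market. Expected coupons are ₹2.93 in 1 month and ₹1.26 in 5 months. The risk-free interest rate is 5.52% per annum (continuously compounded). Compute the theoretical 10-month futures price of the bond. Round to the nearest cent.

PV(coupons) I = 2.93·e^(−0.0552·1/12) + 1.26·e^(−0.0552·5/12)
I = 2.9166 + 1.2314 = 4.1480
F = (S − I)·e^(rT) = (107.67 − 4.1480) · e^(0.0552·10/12)
= 103.5220 · e^0.046000 = 103.5220 × 1.047074 = ₹108.40

₹108.40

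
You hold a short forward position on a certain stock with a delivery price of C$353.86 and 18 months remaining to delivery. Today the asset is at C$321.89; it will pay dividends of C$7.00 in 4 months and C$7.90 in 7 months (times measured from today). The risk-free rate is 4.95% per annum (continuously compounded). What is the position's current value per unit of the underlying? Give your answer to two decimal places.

C$21.21

PV(remaining dividends) I = 7.00·e^(−0.0495·4/12) + 7.90·e^(−0.0495·7/12) = 14.5606
Current forward F = (S − I)·e^(rT) = (321.89 − 14.5606)·e^(0.0495·18/12) = 307.3294 × 1.077076 = 331.0171
Value (long) = (F − K)·e^(−rT) = (331.0171 − 353.86) × 0.928440 = -21.2083
Short position value = −(long value) = C$21.21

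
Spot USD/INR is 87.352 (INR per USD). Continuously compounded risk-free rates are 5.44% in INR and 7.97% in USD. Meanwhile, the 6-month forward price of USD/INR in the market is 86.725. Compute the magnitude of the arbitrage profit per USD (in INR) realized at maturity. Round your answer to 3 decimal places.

0.471 per USD (in INR)

Fair forward: F* = S·e^(carry·T), with carry = (r_INR − r_USD) = 0.0544 − 0.0797 = -0.0253
F* = 87.352 · e^(-0.0253 × 6/12) = 87.352 · e^-0.012650 = 87.352 × 0.987430 = 86.2540
Market 86.725 > fair 86.2540: forward overpriced → cash-and-carry (buy spot, short the forward).
At maturity, profit = |F_mkt − F*| = |86.725 − 86.2540| = 0.471 per USD (in INR)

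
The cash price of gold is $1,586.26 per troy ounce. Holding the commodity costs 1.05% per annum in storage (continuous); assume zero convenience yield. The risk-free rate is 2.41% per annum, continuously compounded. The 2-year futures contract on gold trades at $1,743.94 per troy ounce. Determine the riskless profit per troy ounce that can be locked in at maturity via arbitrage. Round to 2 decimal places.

Fair futures: F* = S·e^(carry·T), with carry = (r + u) = 0.0241 + 0.0105 = 0.0346
F* = 1586.26 · e^(0.0346 × 2) = 1586.26 · e^0.06920000 = 1586.26 × 1.07165052 = $1699.9164
Market $1743.94 > fair $1699.9164: forward overpriced → cash-and-carry (buy spot, short the forward).
At maturity, profit = |F_mkt − F*| = |1743.94 − 1699.9164| = $44.02 per troy ounce

$44.02 per troy ounce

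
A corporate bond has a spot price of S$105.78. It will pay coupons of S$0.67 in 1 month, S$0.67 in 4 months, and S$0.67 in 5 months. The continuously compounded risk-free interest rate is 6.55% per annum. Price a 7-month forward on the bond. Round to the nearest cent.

PV(coupons) I = 0.67·e^(−0.0655·1/12) + 0.67·e^(−0.0655·4/12) + 0.67·e^(−0.0655·5/12)
I = 0.6664 + 0.6555 + 0.6520 = 1.9739
F = (S − I)·e^(rT) = (105.78 − 1.9739) · e^(0.0655·7/12)
= 103.8061 · e^0.038208 = 103.8061 × 1.038947 = S$107.85

S$107.85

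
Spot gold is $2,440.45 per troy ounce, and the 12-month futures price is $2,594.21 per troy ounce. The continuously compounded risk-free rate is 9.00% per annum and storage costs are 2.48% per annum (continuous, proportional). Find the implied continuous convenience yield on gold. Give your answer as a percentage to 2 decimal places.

F = S·e^((r+u−y)T) ⇒ (r+u−y) = ln(F/S)/T
ln(2594.21/2440.45) = 0.061100; /T ⇒ 0.061100
y = r + u − ln(F/S)/T = 0.0900 + 0.0248 − 0.061100 = 0.053700
y = 5.37%

5.37%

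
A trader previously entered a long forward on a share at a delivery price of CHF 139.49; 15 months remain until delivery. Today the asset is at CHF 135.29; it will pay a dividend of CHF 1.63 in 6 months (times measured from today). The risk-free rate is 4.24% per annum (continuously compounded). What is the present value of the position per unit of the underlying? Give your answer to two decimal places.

CHF 1.40

PV(remaining dividends) I = 1.63·e^(−0.0424·6/12) = 1.5958
Current forward F = (S − I)·e^(rT) = (135.29 − 1.5958)·e^(0.0424·15/12) = 133.6942 × 1.054430 = 140.9712
Value (long) = (F − K)·e^(−rT) = (140.9712 − 139.49) × 0.948380 = 1.4047
Value = CHF 1.40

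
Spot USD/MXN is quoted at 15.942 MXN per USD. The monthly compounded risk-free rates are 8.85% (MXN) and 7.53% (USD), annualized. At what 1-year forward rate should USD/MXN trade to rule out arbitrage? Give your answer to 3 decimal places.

By covered interest parity, F = S · (1+r_MXN/12)^(12T) / (1+r_USD/12)^(12T)
= 15.942 × 1.092180 / 1.077954 = 15.942 × 1.013197
F = 16.152 MXN per USD

16.152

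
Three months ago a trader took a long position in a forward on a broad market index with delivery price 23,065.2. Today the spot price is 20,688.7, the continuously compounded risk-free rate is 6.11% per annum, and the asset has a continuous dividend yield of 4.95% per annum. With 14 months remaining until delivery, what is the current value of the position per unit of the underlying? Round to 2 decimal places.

Current fair forward for the remaining 14 months: F = S·e^((r − q)·T), (r − q) = 0.0611 − 0.0495 = 0.0116
F = 20688.7 · e^(0.0116 × 14/12) = 20688.7 × 1.01362532 = 20970.5902
Value of long forward = (F − K)·e^(−rT) = (20970.5902 − 23065.2) · e^(−0.0611·14/12)
= -2094.6098 × 0.93119802 = -1950.50

-1950.50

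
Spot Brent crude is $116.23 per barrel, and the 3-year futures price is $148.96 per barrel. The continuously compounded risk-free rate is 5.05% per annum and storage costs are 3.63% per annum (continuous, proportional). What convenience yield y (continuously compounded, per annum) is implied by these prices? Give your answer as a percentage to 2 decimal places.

F = S·e^((r+u−y)T) ⇒ (r+u−y) = ln(F/S)/T
ln(148.96/116.23) = 0.248107; /T ⇒ 0.082702
y = r + u − ln(F/S)/T = 0.0505 + 0.0363 − 0.082702 = 0.004098
y = 0.41%

0.41%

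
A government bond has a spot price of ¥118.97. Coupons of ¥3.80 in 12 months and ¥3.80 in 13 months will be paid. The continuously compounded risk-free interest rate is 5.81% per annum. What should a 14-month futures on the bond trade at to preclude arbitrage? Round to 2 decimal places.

PV(coupons) I = 3.80·e^(−0.0581·12/12) + 3.80·e^(−0.0581·13/12)
I = 3.5855 + 3.5682 = 7.1537
F = (S − I)·e^(rT) = (118.97 − 7.1537) · e^(0.0581·14/12)
= 111.8163 · e^0.067783 = 111.8163 × 1.070133 = ¥119.66

¥119.66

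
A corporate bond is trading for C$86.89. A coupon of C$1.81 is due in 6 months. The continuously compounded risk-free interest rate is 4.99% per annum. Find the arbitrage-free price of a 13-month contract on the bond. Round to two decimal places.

PV(coupons) I = 1.81·e^(−0.0499·6/12)
I = 1.7654
F = (S − I)·e^(rT) = (86.89 − 1.7654) · e^(0.0499·13/12)
= 85.1246 · e^0.054058 = 85.1246 × 1.055546 = C$89.85

C$89.85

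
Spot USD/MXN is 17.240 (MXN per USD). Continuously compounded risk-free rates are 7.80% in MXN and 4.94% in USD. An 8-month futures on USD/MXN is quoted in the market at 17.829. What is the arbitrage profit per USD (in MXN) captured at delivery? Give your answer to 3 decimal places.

0.257 per USD (in MXN)

Fair futures: F* = S·e^(carry·T), with carry = (r_MXN − r_USD) = 0.0780 − 0.0494 = 0.0286
F* = 17.240 · e^(0.0286 × 8/12) = 17.240 · e^0.019067 = 17.240 × 1.019250 = 17.5719
Market 17.829 > fair 17.5719: forward overpriced → cash-and-carry (buy spot, short the forward).
At maturity, profit = |F_mkt − F*| = |17.829 − 17.5719| = 0.257 per USD (in MXN)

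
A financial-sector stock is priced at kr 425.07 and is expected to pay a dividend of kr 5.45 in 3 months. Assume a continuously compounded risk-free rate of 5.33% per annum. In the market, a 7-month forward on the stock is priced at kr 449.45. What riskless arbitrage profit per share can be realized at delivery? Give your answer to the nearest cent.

kr 16.50 per share

PV(dividends) I = 5.45·e^(−0.0533·3/12) = 5.3779
Fair forward F* = (S − I)·e^(rT) = (425.07 − 5.3779)·e^0.031092 = 419.6921 × 1.031580 = 432.9460
Market kr 449.45 > fair 432.9460: forward overpriced → cash-and-carry (borrow at r, buy the stock and collect the dividends, short the forward).
Profit at T = |F_mkt − F*| = |449.45 − 432.9460| = kr 16.50 per share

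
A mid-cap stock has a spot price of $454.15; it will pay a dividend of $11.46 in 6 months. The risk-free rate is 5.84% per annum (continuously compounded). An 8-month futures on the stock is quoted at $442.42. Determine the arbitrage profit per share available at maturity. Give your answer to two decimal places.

PV(dividends) I = 11.46·e^(−0.0584·6/12) = 11.1302
Fair futures F* = (S − I)·e^(rT) = (454.15 − 11.1302)·e^0.038933 = 443.0198 × 1.039701 = 460.6081
Market $442.42 < fair 460.6081: forward underpriced → reverse cash-and-carry (short the stock, invest proceeds at r, pay the dividends, go long the forward).
Profit at T = |F_mkt − F*| = |442.42 − 460.6081| = $18.19 per share

$18.19 per share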